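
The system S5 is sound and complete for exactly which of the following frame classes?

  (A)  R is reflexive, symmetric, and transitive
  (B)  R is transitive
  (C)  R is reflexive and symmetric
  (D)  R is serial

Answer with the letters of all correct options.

A

(A) S5 is sound and complete for exactly this class.
(B) this class determines K4, not S5.
(C) this class determines B (= KTB), not S5.
(D) this class determines D, not S5.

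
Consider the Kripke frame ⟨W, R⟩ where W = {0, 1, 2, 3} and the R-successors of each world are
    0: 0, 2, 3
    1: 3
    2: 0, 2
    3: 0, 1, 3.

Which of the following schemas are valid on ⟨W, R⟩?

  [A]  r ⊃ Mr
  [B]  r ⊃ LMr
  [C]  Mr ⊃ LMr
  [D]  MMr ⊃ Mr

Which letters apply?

B

R is not reflexive: not 1 R 1.
R is symmetric: every R-edge is matched by its reverse.
R is not transitive: 0 R 3 and 3 R 1 but not 0 R 1.
R is not euclidean: 0 R 2 and 0 R 3 but not 2 R 3.
(A) r ⊃ Mr is the dual of axiom T; it is valid on a frame exactly when R is reflexive. R is not reflexive, so not valid.
(B) r ⊃ LMr is axiom B; it is valid on a frame exactly when R is symmetric. R is symmetric, so valid.
(C) Mr ⊃ LMr is axiom 5, which corresponds to the euclidean property. R is not euclidean — not valid.
(D) MMr ⊃ Mr (the dual of axiom 4) characterises the transitive frames. R is not transitive — not valid.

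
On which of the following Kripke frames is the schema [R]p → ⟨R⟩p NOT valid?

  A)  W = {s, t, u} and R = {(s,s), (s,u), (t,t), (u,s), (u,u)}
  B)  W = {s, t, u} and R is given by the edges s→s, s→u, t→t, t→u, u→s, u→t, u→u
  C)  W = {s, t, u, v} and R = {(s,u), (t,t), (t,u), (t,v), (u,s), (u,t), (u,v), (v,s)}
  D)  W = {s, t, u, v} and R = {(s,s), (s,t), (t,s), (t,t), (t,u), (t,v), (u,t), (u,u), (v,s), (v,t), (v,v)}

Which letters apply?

The schema [R]p → ⟨R⟩p is axiom D; it is valid on a frame iff R is serial.
(A) R is serial (every world has an R-successor), so the schema is valid here.
(B) R is serial (every world has an R-successor), so the schema is valid here.
(C) R is serial (every world has an R-successor), so the schema is valid here.
(D) R is serial (every world has an R-successor), so the schema is valid here.

none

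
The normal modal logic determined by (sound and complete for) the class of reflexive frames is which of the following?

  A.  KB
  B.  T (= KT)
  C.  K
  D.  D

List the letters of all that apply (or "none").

B

(A) KB is determined by the class of symmetric frames.
(B) T (= KT) is determined by exactly this class.
(C) K is determined by the class of arbitrary frames.
(D) D is determined by the class of serial frames.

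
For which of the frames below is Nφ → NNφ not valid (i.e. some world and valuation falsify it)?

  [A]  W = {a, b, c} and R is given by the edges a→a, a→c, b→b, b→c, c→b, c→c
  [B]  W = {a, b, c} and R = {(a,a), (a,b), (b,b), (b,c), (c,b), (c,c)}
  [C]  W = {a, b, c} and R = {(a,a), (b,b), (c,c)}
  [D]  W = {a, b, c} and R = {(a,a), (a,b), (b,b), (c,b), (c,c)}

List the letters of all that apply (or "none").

The schema Nφ → NNφ is axiom 4; it is valid on a frame iff R is transitive.
(A) R is not transitive (a R c and c R b but not a R b), so the schema fails here.
(B) R is not transitive (a R b and b R c but not a R c), so the schema fails here.
(C) R is transitive (R is closed under composition), so the schema is valid here.
(D) R is transitive (R is closed under composition), so the schema is valid here.

A, B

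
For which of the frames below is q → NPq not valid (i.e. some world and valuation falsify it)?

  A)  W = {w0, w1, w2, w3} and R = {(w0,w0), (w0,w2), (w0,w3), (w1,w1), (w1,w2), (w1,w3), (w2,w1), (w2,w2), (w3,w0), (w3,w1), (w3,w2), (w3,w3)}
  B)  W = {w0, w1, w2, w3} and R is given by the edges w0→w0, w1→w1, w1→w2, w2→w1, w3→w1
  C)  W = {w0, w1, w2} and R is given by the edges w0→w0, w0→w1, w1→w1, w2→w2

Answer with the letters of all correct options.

The schema q → NPq is axiom B; it is valid on a frame iff R is symmetric.
(A) R is not symmetric (w0 R w2 but not w2 R w0), so the schema fails here.
(B) R is not symmetric (w3 R w1 but not w1 R w3), so the schema fails here.
(C) R is not symmetric (w0 R w1 but not w1 R w0), so the schema fails here.

A, B, C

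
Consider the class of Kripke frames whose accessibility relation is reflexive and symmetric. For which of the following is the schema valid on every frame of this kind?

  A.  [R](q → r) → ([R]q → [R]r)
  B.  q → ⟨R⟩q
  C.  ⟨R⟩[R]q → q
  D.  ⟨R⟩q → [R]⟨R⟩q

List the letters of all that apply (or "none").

A, B, C

Reflexive relations are serial.
(A) [R](q → r) → ([R]q → [R]r) is axiom K, valid on every Kripke frame — valid.
(B) q → ⟨R⟩q is the dual of axiom T; it is valid on a frame exactly when R is reflexive. Every such R is reflexive, so valid.
(C) the dual of axiom B: valid iff R is symmetric. Every such R is symmetric — valid.
(D) ⟨R⟩q → [R]⟨R⟩q (axiom 5) characterises the euclidean frames. Such an R need not be euclidean — not valid.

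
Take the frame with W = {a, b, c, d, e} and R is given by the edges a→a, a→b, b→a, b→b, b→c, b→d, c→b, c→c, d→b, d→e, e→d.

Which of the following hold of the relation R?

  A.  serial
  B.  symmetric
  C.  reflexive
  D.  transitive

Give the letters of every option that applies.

(A) serial: every world has an R-successor.
(B) symmetric: every R-edge is matched by its reverse.
(C) not reflexive: not d R d.
(D) not transitive: a R b and b R c but not a R c.

A, B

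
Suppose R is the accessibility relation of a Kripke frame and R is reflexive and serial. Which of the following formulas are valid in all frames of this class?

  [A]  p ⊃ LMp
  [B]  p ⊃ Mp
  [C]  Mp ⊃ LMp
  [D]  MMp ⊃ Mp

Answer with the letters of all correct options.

(A) p ⊃ LMp (axiom B) characterises the symmetric frames. Such an R need not be symmetric — not valid.
(B) p ⊃ Mp is the dual of axiom T, which corresponds to reflexivity. Every such R is reflexive — valid.
(C) Mp ⊃ LMp is axiom 5; it is valid on a frame exactly when R is euclidean. Such an R need not be euclidean, so not valid.
(D) MMp ⊃ Mp is the dual of axiom 4; it is valid on a frame exactly when R is transitive. Such an R need not be transitive, so not valid.

B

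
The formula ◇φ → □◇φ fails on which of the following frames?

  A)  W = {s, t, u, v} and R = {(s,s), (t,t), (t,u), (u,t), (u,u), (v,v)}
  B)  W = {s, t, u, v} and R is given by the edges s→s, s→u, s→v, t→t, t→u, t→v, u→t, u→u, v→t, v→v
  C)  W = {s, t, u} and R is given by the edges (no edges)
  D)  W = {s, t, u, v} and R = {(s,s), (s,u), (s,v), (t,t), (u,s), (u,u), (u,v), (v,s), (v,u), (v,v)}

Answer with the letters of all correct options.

B

The schema ◇φ → □◇φ is axiom 5; it is valid on a frame iff R is euclidean.
(A) R is euclidean (any two R-successors of the same world are R-related), so the schema is valid here.
(B) R is not euclidean (s R u and s R s but not u R s), so the schema fails here.
(C) R is euclidean (any two R-successors of the same world are R-related), so the schema is valid here.
(D) R is euclidean (any two R-successors of the same world are R-related), so the schema is valid here.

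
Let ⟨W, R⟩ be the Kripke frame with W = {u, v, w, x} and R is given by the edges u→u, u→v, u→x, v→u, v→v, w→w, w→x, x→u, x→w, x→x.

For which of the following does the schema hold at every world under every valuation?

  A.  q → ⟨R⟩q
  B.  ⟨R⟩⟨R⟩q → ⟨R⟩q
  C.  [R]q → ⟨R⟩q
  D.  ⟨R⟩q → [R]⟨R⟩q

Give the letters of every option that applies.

A, C

R is reflexive: each world relates to itself.
R is not transitive: u R x and x R w but not u R w.
R is not euclidean: u R v and u R x but not v R x.
R is serial: every world has an R-successor.
(A) q → ⟨R⟩q (the dual of axiom T) characterises the reflexive frames. R is reflexive — valid.
(B) ⟨R⟩⟨R⟩q → ⟨R⟩q (the dual of axiom 4) characterises the transitive frames. R is not transitive — not valid.
(C) axiom D: valid iff R is serial. R is serial — valid.
(D) ⟨R⟩q → [R]⟨R⟩q (axiom 5) characterises the euclidean frames. R is not euclidean — not valid.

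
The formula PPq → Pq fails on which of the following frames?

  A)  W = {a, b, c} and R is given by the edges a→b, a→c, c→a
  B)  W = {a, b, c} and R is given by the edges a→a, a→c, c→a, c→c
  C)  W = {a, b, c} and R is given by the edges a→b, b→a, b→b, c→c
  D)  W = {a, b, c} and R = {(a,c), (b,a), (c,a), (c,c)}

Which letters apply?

A, C, D

The schema PPq → Pq is the dual of axiom 4; it is valid on a frame iff R is transitive.
(A) R is not transitive (a R c and c R a but not a R a), so the schema fails here.
(B) R is transitive (R is closed under composition), so the schema is valid here.
(C) R is not transitive (a R b and b R a but not a R a), so the schema fails here.
(D) R is not transitive (a R c and c R a but not a R a), so the schema fails here.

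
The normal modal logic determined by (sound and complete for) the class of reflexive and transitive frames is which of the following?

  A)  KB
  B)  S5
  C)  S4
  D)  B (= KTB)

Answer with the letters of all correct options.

(A) KB is determined by the class of symmetric frames.
(B) S5 is determined by the class of reflexive, symmetric, and transitive frames.
(C) S4 is determined by exactly this class.
(D) B (= KTB) is determined by the class of reflexive and symmetric frames.

C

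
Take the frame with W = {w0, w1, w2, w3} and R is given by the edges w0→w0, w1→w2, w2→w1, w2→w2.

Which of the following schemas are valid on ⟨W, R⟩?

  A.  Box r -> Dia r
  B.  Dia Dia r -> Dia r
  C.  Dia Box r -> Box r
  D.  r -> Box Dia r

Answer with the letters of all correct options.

D

R is symmetric: every R-edge is matched by its reverse.
R is not transitive: w1 R w2 and w2 R w1 but not w1 R w1.
R is not euclidean: w2 R w1 and w2 R w1 but not w1 R w1.
R is not serial: w3 has no R-successor.
(A) Box r -> Dia r is axiom D; it is valid on a frame exactly when R is serial. R is not serial, so not valid.
(B) Dia Dia r -> Dia r is the dual of axiom 4; it is valid on a frame exactly when R is transitive. R is not transitive, so not valid.
(C) the dual of axiom 5: valid iff R is euclidean. R is not euclidean — not valid.
(D) r -> Box Dia r (axiom B) characterises the symmetric frames. R is symmetric — valid.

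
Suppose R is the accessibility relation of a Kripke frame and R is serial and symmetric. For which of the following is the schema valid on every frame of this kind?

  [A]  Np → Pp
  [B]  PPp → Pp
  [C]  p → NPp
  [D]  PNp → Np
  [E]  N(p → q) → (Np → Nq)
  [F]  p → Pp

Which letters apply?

(A) Np → Pp (axiom D) characterises the serial frames. Every such R is serial — valid.
(B) PPp → Pp is the dual of axiom 4, which corresponds to transitivity. Such an R need not be transitive — not valid.
(C) p → NPp (axiom B) characterises the symmetric frames. Every such R is symmetric — valid.
(D) PNp → Np (the dual of axiom 5) characterises the euclidean frames. Such an R need not be euclidean — not valid.
(E) this is just K, valid on every normal frame.
(F) p → Pp is the dual of axiom T, which corresponds to reflexivity. Such an R need not be reflexive — not valid.

A, C, E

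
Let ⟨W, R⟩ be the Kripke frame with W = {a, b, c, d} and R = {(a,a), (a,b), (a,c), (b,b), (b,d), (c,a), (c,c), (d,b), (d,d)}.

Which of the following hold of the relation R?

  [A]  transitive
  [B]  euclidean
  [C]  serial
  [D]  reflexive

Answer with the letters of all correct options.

C, D

(A) not transitive: a R b and b R d but not a R d.
(B) not euclidean: a R b and a R a but not b R a.
(C) serial: every world has an R-successor.
(D) reflexive: each world relates to itself.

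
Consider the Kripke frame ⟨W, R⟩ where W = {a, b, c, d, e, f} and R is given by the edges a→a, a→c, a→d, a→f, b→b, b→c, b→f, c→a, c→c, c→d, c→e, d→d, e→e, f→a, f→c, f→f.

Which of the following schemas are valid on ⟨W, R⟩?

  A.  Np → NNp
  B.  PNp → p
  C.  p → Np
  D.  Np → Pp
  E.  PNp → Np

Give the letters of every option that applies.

D

R is not symmetric: a R d but not d R a.
R is not transitive: a R c and c R e but not a R e.
R is not euclidean: a R c and a R f but not c R f.
R is serial: every world has an R-successor.
R is not a subset of the identity: a R c with a ≠ c.
(A) axiom 4: valid iff R is transitive. R is not transitive — not valid.
(B) PNp → p is the dual of axiom B, which corresponds to symmetry. R is not symmetric — not valid.
(C) p → Np is valid only on frames where every R-edge is a self-loop. Here R ⊄ identity — not valid.
(D) Np → Pp is axiom D; it is valid on a frame exactly when R is serial. R is serial, so valid.
(E) PNp → Np is the dual of axiom 5, which corresponds to the euclidean property. R is not euclidean — not valid.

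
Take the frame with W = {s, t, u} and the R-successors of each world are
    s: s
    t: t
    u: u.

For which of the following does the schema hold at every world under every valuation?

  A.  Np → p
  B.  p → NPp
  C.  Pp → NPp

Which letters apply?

R is reflexive: each world relates to itself.
R is symmetric: every R-edge is matched by its reverse.
R is euclidean: any two R-successors of the same world are R-related.
(A) Np → p is axiom T; it is valid on a frame exactly when R is reflexive. R is reflexive, so valid.
(B) p → NPp (axiom B) characterises the symmetric frames. R is symmetric — valid.
(C) Pp → NPp (axiom 5) characterises the euclidean frames. R is euclidean — valid.

A, B, C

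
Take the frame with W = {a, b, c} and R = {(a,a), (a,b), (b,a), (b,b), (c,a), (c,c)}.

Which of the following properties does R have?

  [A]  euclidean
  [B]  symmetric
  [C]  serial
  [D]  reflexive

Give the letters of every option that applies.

C, D

(A) not euclidean: c R a and c R c but not a R c.
(B) not symmetric: c R a but not a R c.
(C) serial: every world has an R-successor.
(D) reflexive: each world relates to itself.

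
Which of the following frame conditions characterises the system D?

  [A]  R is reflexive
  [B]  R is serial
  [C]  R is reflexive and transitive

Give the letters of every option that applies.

(A) this class determines T (= KT), not D.
(B) D is sound and complete for exactly this class.
(C) this class determines S4, not D.

B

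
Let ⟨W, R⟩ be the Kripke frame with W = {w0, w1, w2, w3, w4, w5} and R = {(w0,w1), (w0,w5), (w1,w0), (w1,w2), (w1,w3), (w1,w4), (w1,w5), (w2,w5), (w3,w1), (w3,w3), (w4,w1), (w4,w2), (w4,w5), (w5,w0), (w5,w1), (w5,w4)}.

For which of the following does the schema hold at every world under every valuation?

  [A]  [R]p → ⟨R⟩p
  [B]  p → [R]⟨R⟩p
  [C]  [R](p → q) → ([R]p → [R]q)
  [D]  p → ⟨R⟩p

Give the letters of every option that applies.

A, C

R is not reflexive: not w0 R w0.
R is not symmetric: w1 R w2 but not w2 R w1.
R is serial: every world has an R-successor.
(A) axiom D: valid iff R is serial. R is serial — valid.
(B) p → [R]⟨R⟩p is axiom B; it is valid on a frame exactly when R is symmetric. R is not symmetric, so not valid.
(C) [R](p → q) → ([R]p → [R]q) is axiom K, valid on every Kripke frame — valid.
(D) p → ⟨R⟩p is the dual of axiom T; it is valid on a frame exactly when R is reflexive. R is not reflexive, so not valid.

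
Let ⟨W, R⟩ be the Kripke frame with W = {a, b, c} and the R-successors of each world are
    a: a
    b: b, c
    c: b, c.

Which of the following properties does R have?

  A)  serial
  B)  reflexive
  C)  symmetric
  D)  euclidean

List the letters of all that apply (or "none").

(A) serial: every world has an R-successor.
(B) reflexive: each world relates to itself.
(C) symmetric: every R-edge is matched by its reverse.
(D) euclidean: any two R-successors of the same world are R-related.

A, B, C, D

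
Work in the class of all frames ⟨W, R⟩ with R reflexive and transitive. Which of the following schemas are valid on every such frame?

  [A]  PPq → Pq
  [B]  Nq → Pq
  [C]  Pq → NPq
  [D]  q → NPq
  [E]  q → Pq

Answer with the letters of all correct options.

A, B, E

Reflexive relations are serial.
(A) PPq → Pq is the dual of axiom 4; it is valid on a frame exactly when R is transitive. Every such R is transitive, so valid.
(B) Nq → Pq is axiom D; it is valid on a frame exactly when R is serial. Every such R is serial, so valid.
(C) axiom 5: valid iff R is euclidean. Such an R need not be euclidean — not valid.
(D) q → NPq is axiom B, which corresponds to symmetry. Such an R need not be symmetric — not valid.
(E) q → Pq is the dual of axiom T; it is valid on a frame exactly when R is reflexive. Every such R is reflexive, so valid.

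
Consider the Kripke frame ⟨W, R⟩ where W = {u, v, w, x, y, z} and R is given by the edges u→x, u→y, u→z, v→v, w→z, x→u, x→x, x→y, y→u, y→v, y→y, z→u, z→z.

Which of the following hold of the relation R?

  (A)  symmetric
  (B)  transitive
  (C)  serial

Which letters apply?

C

(A) not symmetric: w R z but not z R w.
(B) not transitive: u R x and x R u but not u R u.
(C) serial: every world has an R-successor.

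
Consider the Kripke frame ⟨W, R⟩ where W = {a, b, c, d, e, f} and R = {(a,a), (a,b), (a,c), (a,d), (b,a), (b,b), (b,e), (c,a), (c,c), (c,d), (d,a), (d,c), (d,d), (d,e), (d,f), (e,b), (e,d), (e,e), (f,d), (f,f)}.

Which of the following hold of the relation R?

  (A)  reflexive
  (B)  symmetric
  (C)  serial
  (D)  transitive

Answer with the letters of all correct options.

A, B, C

(A) reflexive: each world relates to itself.
(B) symmetric: every R-edge is matched by its reverse.
(C) serial: every world has an R-successor.
(D) not transitive: a R b and b R e but not a R e.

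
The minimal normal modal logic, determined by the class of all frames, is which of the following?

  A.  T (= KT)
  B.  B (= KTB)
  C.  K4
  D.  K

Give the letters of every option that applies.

(A) T (= KT) is determined by the class of reflexive frames.
(B) B (= KTB) is determined by the class of reflexive and symmetric frames.
(C) K4 is determined by the class of transitive frames.
(D) K is determined by exactly this class.

D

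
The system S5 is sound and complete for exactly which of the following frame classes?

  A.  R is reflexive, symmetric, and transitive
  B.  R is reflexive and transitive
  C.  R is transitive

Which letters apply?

A

(A) S5 is sound and complete for exactly this class.
(B) this class determines S4, not S5.
(C) this class determines K4, not S5.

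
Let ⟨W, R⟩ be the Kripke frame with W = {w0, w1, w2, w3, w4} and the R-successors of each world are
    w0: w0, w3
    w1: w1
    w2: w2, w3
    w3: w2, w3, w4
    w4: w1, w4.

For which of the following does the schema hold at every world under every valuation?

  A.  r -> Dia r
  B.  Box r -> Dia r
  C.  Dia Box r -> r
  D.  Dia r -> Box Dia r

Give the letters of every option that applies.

R is reflexive: each world relates to itself.
R is not symmetric: w0 R w3 but not w3 R w0.
R is not euclidean: w0 R w3 and w0 R w0 but not w3 R w0.
R is serial: every world has an R-successor.
(A) the dual of axiom T: valid iff R is reflexive. R is reflexive — valid.
(B) Box r -> Dia r (axiom D) characterises the serial frames. R is serial — valid.
(C) Dia Box r -> r is the dual of axiom B; it is valid on a frame exactly when R is symmetric. R is not symmetric, so not valid.
(D) axiom 5: valid iff R is euclidean. R is not euclidean — not valid.

A, B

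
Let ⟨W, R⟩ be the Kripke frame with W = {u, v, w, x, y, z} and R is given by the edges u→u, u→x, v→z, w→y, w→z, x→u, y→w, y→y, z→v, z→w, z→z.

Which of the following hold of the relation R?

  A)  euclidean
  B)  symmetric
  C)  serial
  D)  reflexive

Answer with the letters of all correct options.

B, C

(A) not euclidean: w R y and w R z but not y R z.
(B) symmetric: every R-edge is matched by its reverse.
(C) serial: every world has an R-successor.
(D) not reflexive: not v R v.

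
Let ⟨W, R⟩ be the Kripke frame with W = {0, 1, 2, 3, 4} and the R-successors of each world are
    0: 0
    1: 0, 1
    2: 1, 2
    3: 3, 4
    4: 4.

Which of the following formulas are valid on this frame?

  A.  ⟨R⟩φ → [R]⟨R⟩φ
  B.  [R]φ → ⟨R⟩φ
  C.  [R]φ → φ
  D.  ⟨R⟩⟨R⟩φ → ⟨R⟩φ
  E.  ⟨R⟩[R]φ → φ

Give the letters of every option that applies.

B, C

R is reflexive: each world relates to itself.
R is not symmetric: 1 R 0 but not 0 R 1.
R is not transitive: 2 R 1 and 1 R 0 but not 2 R 0.
R is not euclidean: 1 R 0 and 1 R 1 but not 0 R 1.
R is serial: every world has an R-successor.
(A) ⟨R⟩φ → [R]⟨R⟩φ is axiom 5, which corresponds to the euclidean property. R is not euclidean — not valid.
(B) [R]φ → ⟨R⟩φ is axiom D, which corresponds to seriality. R is serial — valid.
(C) [R]φ → φ is axiom T; it is valid on a frame exactly when R is reflexive. R is reflexive, so valid.
(D) ⟨R⟩⟨R⟩φ → ⟨R⟩φ is the dual of axiom 4, which corresponds to transitivity. R is not transitive — not valid.
(E) ⟨R⟩[R]φ → φ is the dual of axiom B; it is valid on a frame exactly when R is symmetric. R is not symmetric, so not valid.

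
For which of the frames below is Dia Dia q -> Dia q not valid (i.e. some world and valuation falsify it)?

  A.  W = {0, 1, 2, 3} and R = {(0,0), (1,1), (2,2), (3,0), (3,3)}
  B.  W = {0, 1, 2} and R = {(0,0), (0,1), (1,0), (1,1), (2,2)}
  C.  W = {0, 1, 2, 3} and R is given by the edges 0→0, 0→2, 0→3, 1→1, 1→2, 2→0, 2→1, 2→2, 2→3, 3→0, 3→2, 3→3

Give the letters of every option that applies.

The schema Dia Dia q -> Dia q is the dual of axiom 4; it is valid on a frame iff R is transitive.
(A) R is transitive (R is closed under composition), so the schema is valid here.
(B) R is transitive (R is closed under composition), so the schema is valid here.
(C) R is not transitive (0 R 2 and 2 R 1 but not 0 R 1), so the schema fails here.

C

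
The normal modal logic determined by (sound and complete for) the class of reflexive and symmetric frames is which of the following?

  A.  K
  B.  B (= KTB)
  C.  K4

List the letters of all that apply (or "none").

B

(A) K is determined by the class of arbitrary frames.
(B) B (= KTB) is determined by exactly this class.
(C) K4 is determined by the class of transitive frames.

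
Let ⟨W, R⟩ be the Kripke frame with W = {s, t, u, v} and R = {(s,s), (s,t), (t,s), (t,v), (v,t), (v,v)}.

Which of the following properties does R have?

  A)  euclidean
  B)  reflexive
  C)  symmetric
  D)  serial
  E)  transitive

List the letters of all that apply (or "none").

C

(A) not euclidean: t R s and t R v but not s R v.
(B) not reflexive: not t R t.
(C) symmetric: every R-edge is matched by its reverse.
(D) not serial: u has no R-successor.
(E) not transitive: s R t and t R v but not s R v.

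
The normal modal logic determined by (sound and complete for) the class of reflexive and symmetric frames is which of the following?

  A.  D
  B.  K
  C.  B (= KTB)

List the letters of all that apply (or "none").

(A) D is determined by the class of serial frames.
(B) K is determined by the class of arbitrary frames.
(C) B (= KTB) is determined by exactly this class.

C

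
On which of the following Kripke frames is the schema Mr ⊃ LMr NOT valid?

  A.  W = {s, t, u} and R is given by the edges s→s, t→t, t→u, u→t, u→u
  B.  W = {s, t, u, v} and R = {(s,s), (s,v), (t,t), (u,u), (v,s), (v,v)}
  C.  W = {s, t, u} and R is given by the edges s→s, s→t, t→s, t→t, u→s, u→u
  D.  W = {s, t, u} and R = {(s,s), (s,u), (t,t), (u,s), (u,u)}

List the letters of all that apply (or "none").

C

The schema Mr ⊃ LMr is axiom 5; it is valid on a frame iff R is euclidean.
(A) R is euclidean (any two R-successors of the same world are R-related), so the schema is valid here.
(B) R is euclidean (any two R-successors of the same world are R-related), so the schema is valid here.
(C) R is not euclidean (u R s and u R u but not s R u), so the schema fails here.
(D) R is euclidean (any two R-successors of the same world are R-related), so the schema is valid here.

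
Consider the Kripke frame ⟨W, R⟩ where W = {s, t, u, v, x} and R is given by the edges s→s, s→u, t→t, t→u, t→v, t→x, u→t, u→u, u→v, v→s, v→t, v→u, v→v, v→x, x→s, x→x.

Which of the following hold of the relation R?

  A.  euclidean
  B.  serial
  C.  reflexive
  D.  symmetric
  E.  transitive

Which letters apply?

(A) not euclidean: s R u and s R s but not u R s.
(B) serial: every world has an R-successor.
(C) reflexive: each world relates to itself.
(D) not symmetric: s R u but not u R s.
(E) not transitive: s R u and u R t but not s R t.

B, C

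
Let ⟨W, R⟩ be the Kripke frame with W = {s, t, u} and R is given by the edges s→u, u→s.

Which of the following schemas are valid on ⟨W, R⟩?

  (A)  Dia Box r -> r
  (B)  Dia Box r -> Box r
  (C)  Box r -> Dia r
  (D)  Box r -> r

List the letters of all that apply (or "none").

R is not reflexive: not s R s.
R is symmetric: every R-edge is matched by its reverse.
R is not euclidean: s R u and s R u but not u R u.
R is not serial: t has no R-successor.
(A) Dia Box r -> r is the dual of axiom B; it is valid on a frame exactly when R is symmetric. R is symmetric, so valid.
(B) Dia Box r -> Box r (the dual of axiom 5) characterises the euclidean frames. R is not euclidean — not valid.
(C) axiom D: valid iff R is serial. R is not serial — not valid.
(D) Box r -> r is axiom T; it is valid on a frame exactly when R is reflexive. R is not reflexive, so not valid.

A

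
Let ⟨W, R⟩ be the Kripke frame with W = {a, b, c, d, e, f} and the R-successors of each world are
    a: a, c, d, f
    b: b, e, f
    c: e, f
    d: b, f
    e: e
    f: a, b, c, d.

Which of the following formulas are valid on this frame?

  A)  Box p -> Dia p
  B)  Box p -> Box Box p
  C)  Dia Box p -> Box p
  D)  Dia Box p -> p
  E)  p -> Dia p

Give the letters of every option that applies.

A

R is not reflexive: not c R c.
R is not symmetric: a R c but not c R a.
R is not transitive: a R c and c R e but not a R e.
R is not euclidean: a R c and a R a but not c R a.
R is serial: every world has an R-successor.
(A) axiom D: valid iff R is serial. R is serial — valid.
(B) axiom 4: valid iff R is transitive. R is not transitive — not valid.
(C) Dia Box p -> Box p (the dual of axiom 5) characterises the euclidean frames. R is not euclidean — not valid.
(D) the dual of axiom B: valid iff R is symmetric. R is not symmetric — not valid.
(E) the dual of axiom T: valid iff R is reflexive. R is not reflexive — not valid.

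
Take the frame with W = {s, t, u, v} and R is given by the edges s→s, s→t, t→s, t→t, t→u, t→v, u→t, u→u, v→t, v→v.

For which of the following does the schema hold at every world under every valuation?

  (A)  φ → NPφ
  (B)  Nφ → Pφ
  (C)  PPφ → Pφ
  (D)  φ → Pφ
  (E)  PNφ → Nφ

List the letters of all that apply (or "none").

A, B, D

R is reflexive: each world relates to itself.
R is symmetric: every R-edge is matched by its reverse.
R is not transitive: s R t and t R u but not s R u.
R is not euclidean: t R s and t R u but not s R u.
R is serial: every world has an R-successor.
(A) φ → NPφ (axiom B) characterises the symmetric frames. R is symmetric — valid.
(B) Nφ → Pφ (axiom D) characterises the serial frames. R is serial — valid.
(C) PPφ → Pφ is the dual of axiom 4; it is valid on a frame exactly when R is transitive. R is not transitive, so not valid.
(D) φ → Pφ is the dual of axiom T; it is valid on a frame exactly when R is reflexive. R is reflexive, so valid.
(E) PNφ → Nφ is the dual of axiom 5; it is valid on a frame exactly when R is euclidean. R is not euclidean, so not valid.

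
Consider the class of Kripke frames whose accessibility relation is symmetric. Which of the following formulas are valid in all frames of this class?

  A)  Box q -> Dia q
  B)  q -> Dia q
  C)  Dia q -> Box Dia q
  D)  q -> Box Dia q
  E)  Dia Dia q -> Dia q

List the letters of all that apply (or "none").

D

(A) Box q -> Dia q (axiom D) characterises the serial frames. Such an R need not be serial — not valid.
(B) q -> Dia q (the dual of axiom T) characterises the reflexive frames. Such an R need not be reflexive — not valid.
(C) axiom 5: valid iff R is euclidean. Such an R need not be euclidean — not valid.
(D) q -> Box Dia q is axiom B; it is valid on a frame exactly when R is symmetric. Every such R is symmetric, so valid.
(E) the dual of axiom 4: valid iff R is transitive. Such an R need not be transitive — not valid.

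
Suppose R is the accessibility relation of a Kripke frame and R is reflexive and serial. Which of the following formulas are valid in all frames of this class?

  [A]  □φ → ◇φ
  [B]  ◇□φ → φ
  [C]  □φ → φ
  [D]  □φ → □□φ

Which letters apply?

(A) axiom D: valid iff R is serial. Every such R is serial — valid.
(B) ◇□φ → φ (the dual of axiom B) characterises the symmetric frames. Such an R need not be symmetric — not valid.
(C) axiom T: valid iff R is reflexive. Every such R is reflexive — valid.
(D) □φ → □□φ is axiom 4, which corresponds to transitivity. Such an R need not be transitive — not valid.

A, C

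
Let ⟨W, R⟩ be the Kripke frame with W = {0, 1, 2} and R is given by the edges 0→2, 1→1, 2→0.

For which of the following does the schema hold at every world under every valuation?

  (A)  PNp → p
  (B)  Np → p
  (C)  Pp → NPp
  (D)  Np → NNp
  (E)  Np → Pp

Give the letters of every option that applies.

A, E

R is not reflexive: not 0 R 0.
R is symmetric: every R-edge is matched by its reverse.
R is not transitive: 0 R 2 and 2 R 0 but not 0 R 0.
R is not euclidean: 0 R 2 and 0 R 2 but not 2 R 2.
R is serial: every world has an R-successor.
(A) the dual of axiom B: valid iff R is symmetric. R is symmetric — valid.
(B) Np → p is axiom T, which corresponds to reflexivity. R is not reflexive — not valid.
(C) Pp → NPp (axiom 5) characterises the euclidean frames. R is not euclidean — not valid.
(D) axiom 4: valid iff R is transitive. R is not transitive — not valid.
(E) Np → Pp is axiom D, which corresponds to seriality. R is serial — valid.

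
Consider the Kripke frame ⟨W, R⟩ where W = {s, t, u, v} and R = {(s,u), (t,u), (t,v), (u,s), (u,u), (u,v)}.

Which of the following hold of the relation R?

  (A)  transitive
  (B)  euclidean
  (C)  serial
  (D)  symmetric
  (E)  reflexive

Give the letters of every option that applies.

none

(A) not transitive: s R u and u R s but not s R s.
(B) not euclidean: t R v and t R u but not v R u.
(C) not serial: v has no R-successor.
(D) not symmetric: t R u but not u R t.
(E) not reflexive: not s R s.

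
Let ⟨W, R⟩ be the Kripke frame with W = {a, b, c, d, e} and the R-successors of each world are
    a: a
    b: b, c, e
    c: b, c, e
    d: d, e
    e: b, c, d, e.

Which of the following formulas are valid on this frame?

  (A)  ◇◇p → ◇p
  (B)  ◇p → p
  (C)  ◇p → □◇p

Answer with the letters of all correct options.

R is not transitive: b R e and e R d but not b R d.
R is not euclidean: e R b and e R d but not b R d.
R is not a subset of the identity: b R c with b ≠ c.
(A) ◇◇p → ◇p (the dual of axiom 4) characterises the transitive frames. R is not transitive — not valid.
(B) ◇p → p (the converse of T) corresponds to R being a subset of the identity. Here R ⊄ identity, so not valid.
(C) ◇p → □◇p (axiom 5) characterises the euclidean frames. R is not euclidean — not valid.

none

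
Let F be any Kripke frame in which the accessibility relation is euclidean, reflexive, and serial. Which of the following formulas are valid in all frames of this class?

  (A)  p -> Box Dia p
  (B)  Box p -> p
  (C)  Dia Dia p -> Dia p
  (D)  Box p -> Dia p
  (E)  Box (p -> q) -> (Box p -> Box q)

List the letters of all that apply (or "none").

A relation that is euclidean, reflexive, and serial is also symmetric and transitive.
(A) p -> Box Dia p (axiom B) characterises the symmetric frames. Every such R is symmetric — valid.
(B) Box p -> p is axiom T, which corresponds to reflexivity. Every such R is reflexive — valid.
(C) Dia Dia p -> Dia p is the dual of axiom 4; it is valid on a frame exactly when R is transitive. Every such R is transitive, so valid.
(D) Box p -> Dia p is axiom D, which corresponds to seriality. Every such R is serial — valid.
(E) Box (p -> q) -> (Box p -> Box q) is axiom K, valid on every Kripke frame — valid.

A, B, C, D, E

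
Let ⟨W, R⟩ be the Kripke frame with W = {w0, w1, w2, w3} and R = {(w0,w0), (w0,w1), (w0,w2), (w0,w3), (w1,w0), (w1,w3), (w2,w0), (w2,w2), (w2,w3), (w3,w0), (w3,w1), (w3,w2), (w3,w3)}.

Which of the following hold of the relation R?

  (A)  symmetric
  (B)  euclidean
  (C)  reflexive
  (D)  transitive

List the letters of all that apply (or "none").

A

(A) symmetric: every R-edge is matched by its reverse.
(B) not euclidean: w0 R w1 and w0 R w2 but not w1 R w2.
(C) not reflexive: not w1 R w1.
(D) not transitive: w1 R w0 and w0 R w1 but not w1 R w1.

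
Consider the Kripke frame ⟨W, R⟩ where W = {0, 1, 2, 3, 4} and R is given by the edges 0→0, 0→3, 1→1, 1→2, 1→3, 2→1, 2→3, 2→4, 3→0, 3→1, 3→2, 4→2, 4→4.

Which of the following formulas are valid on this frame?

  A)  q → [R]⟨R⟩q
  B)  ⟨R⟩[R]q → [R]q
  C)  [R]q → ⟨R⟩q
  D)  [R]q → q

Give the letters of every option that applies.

A, C

R is not reflexive: not 2 R 2.
R is symmetric: every R-edge is matched by its reverse.
R is not euclidean: 2 R 1 and 2 R 4 but not 1 R 4.
R is serial: every world has an R-successor.
(A) q → [R]⟨R⟩q is axiom B, which corresponds to symmetry. R is symmetric — valid.
(B) ⟨R⟩[R]q → [R]q is the dual of axiom 5, which corresponds to the euclidean property. R is not euclidean — not valid.
(C) axiom D: valid iff R is serial. R is serial — valid.
(D) [R]q → q (axiom T) characterises the reflexive frames. R is not reflexive — not valid.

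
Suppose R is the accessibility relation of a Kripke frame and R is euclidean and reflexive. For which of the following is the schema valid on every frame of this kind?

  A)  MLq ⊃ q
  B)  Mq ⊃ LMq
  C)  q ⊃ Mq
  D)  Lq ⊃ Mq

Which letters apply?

A, B, C, D

A reflexive euclidean relation is also symmetric (from wRw and wRv the euclidean condition gives vRw) and hence transitive; it is an equivalence relation.
(A) MLq ⊃ q (the dual of axiom B) characterises the symmetric frames. Every such R is symmetric — valid.
(B) Mq ⊃ LMq (axiom 5) characterises the euclidean frames. Every such R is euclidean — valid.
(C) q ⊃ Mq is the dual of axiom T; it is valid on a frame exactly when R is reflexive. Every such R is reflexive, so valid.
(D) Lq ⊃ Mq is axiom D, which corresponds to seriality. Every such R is serial — valid.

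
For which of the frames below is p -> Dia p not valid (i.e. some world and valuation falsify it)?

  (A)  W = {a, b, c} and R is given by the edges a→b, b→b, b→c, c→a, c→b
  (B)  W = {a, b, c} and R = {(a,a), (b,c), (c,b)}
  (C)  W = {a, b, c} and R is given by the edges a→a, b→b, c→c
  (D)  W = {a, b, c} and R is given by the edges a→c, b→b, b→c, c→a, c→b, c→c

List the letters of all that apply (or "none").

The schema p -> Dia p is the dual of axiom T; it is valid on a frame iff R is reflexive.
(A) R is not reflexive (not a R a), so the schema fails here.
(B) R is not reflexive (not b R b), so the schema fails here.
(C) R is reflexive (each world relates to itself), so the schema is valid here.
(D) R is not reflexive (not a R a), so the schema fails here.

A, B, D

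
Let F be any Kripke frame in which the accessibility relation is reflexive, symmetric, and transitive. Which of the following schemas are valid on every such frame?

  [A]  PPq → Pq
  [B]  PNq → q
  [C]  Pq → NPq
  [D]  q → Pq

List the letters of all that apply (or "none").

A, B, C, D

A relation that is reflexive, symmetric, and transitive is also euclidean and serial.
(A) PPq → Pq is the dual of axiom 4, which corresponds to transitivity. Every such R is transitive — valid.
(B) PNq → q is the dual of axiom B, which corresponds to symmetry. Every such R is symmetric — valid.
(C) Pq → NPq is axiom 5; it is valid on a frame exactly when R is euclidean. Every such R is euclidean, so valid.
(D) q → Pq is the dual of axiom T; it is valid on a frame exactly when R is reflexive. Every such R is reflexive, so valid.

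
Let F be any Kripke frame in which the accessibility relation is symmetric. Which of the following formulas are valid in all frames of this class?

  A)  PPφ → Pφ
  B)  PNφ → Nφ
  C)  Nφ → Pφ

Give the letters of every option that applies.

none

(A) PPφ → Pφ (the dual of axiom 4) characterises the transitive frames. Such an R need not be transitive — not valid.
(B) PNφ → Nφ (the dual of axiom 5) characterises the euclidean frames. Such an R need not be euclidean — not valid.
(C) axiom D: valid iff R is serial. Such an R need not be serial — not valid.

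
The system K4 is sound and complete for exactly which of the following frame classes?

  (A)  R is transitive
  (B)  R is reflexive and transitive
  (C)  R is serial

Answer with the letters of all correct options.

(A) K4 is sound and complete for exactly this class.
(B) this class determines S4, not K4.
(C) this class determines D, not K4.

A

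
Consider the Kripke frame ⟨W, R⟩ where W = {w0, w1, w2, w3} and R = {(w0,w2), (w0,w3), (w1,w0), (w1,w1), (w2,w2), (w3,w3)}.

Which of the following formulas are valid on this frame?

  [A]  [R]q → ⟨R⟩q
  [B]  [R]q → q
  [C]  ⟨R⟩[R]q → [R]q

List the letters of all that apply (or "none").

A

R is not reflexive: not w0 R w0.
R is not euclidean: w0 R w2 and w0 R w3 but not w2 R w3.
R is serial: every world has an R-successor.
(A) [R]q → ⟨R⟩q is axiom D, which corresponds to seriality. R is serial — valid.
(B) axiom T: valid iff R is reflexive. R is not reflexive — not valid.
(C) ⟨R⟩[R]q → [R]q (the dual of axiom 5) characterises the euclidean frames. R is not euclidean — not valid.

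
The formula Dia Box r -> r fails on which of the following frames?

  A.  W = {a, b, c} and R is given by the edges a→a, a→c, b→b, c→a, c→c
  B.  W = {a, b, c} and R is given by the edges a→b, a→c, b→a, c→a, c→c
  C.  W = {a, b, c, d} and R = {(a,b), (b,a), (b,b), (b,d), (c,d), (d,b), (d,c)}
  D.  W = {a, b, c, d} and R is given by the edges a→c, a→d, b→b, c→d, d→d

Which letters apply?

D

The schema Dia Box r -> r is the dual of axiom B; it is valid on a frame iff R is symmetric.
(A) R is symmetric (every R-edge is matched by its reverse), so the schema is valid here.
(B) R is symmetric (every R-edge is matched by its reverse), so the schema is valid here.
(C) R is symmetric (every R-edge is matched by its reverse), so the schema is valid here.
(D) R is not symmetric (a R c but not c R a), so the schema fails here.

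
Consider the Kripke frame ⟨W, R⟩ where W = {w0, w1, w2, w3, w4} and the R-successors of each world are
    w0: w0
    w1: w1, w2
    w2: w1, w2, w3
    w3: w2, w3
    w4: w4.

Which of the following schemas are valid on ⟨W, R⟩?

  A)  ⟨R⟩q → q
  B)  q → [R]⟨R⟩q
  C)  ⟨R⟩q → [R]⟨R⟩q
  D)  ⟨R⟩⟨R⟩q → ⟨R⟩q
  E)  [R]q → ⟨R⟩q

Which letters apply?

B, E

R is symmetric: every R-edge is matched by its reverse.
R is not transitive: w1 R w2 and w2 R w3 but not w1 R w3.
R is not euclidean: w2 R w1 and w2 R w3 but not w1 R w3.
R is serial: every world has an R-successor.
R is not a subset of the identity: w1 R w2 with w1 ≠ w2.
(A) ⟨R⟩q → q (the converse of T) corresponds to R being a subset of the identity. Here R ⊄ identity, so not valid.
(B) axiom B: valid iff R is symmetric. R is symmetric — valid.
(C) ⟨R⟩q → [R]⟨R⟩q is axiom 5; it is valid on a frame exactly when R is euclidean. R is not euclidean, so not valid.
(D) ⟨R⟩⟨R⟩q → ⟨R⟩q is the dual of axiom 4, which corresponds to transitivity. R is not transitive — not valid.
(E) axiom D: valid iff R is serial. R is serial — valid.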